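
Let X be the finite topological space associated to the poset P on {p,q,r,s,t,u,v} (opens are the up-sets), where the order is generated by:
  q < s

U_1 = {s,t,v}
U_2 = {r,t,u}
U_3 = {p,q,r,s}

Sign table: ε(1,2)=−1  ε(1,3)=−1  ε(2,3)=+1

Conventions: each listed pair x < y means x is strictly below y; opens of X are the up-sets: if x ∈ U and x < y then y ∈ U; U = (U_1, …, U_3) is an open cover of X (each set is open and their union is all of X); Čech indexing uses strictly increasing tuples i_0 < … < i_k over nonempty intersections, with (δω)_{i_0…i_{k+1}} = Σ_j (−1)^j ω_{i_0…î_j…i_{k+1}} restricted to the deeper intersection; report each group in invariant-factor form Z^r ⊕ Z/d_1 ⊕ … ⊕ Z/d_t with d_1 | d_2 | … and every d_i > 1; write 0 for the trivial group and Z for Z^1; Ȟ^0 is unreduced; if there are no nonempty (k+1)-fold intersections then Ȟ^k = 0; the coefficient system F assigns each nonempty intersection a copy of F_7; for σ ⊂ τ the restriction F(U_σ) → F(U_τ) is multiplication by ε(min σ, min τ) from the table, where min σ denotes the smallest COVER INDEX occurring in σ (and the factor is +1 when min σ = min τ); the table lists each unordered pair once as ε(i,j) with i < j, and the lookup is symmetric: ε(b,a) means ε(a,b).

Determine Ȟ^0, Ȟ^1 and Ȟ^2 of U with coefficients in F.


cover nerve:
  U12={t} U13={s} U23={r}
C dims 3,3; δ0: rk_F7 2
Ȟ^0: (3−2)−0=1 ⇒ Z/7
Ȟ^1: (3−0)−2=1 ⇒ Z/7
Ȟ^2: (0−0)−0=0 ⇒ 0

Ȟ^0 = Z/7, Ȟ^1 = Z/7 and Ȟ^2 = 0


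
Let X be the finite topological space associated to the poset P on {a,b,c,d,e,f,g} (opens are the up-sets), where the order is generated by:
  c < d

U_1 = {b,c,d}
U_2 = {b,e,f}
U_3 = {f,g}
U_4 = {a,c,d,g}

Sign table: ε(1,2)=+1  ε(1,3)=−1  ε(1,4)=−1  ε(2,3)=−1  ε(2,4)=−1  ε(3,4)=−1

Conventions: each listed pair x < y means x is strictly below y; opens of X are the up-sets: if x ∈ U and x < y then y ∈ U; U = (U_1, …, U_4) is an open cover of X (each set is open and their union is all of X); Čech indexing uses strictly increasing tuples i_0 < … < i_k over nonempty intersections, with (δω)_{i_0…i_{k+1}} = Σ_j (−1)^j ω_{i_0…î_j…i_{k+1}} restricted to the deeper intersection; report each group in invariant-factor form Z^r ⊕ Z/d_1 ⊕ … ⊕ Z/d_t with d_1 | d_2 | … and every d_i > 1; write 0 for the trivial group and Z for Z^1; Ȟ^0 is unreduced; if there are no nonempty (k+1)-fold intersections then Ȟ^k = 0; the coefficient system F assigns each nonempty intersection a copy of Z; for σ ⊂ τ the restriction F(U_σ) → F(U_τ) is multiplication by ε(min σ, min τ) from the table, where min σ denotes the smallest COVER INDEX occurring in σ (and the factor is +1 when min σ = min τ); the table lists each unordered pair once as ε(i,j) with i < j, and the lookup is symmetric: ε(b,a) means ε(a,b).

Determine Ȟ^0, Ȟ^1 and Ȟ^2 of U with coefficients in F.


nonempty intersections:
  U12={b} U14={c,d} U23={f} U34={g}
C dims 4,4; δ0: rk 4, SNF 1^3·2
Ȟ^0: (4−4)−0=0 ⇒ 0
Ȟ^1: (4−0)−4=0 plus torsion [2] ⇒ Z/2
Ȟ^2: (0−0)−0=0 ⇒ 0

Ȟ^0 = 0,  Ȟ^1 = Z/2,  Ȟ^2 = 0


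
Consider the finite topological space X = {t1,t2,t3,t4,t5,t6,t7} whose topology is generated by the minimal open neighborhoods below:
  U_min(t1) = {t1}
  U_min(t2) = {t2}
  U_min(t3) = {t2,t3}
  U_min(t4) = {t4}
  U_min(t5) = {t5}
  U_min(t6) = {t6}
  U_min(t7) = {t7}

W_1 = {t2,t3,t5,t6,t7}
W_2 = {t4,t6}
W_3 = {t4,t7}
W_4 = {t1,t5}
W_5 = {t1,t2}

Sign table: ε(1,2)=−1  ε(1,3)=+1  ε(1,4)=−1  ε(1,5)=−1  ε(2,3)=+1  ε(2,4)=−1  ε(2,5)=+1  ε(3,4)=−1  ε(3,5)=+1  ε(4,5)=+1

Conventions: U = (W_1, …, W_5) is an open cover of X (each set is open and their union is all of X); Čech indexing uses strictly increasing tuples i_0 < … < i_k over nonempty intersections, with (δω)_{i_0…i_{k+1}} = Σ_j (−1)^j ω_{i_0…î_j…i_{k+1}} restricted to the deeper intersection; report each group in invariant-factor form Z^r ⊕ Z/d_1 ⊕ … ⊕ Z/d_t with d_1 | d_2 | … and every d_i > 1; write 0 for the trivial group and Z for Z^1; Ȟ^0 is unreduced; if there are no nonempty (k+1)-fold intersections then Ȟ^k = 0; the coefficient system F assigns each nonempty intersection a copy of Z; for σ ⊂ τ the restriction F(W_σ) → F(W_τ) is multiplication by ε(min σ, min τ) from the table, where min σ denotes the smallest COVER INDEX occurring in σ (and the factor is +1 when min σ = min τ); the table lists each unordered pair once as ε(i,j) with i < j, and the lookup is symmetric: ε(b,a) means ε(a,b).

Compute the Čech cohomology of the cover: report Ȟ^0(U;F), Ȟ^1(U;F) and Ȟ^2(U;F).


cover nerve:
  W12={t6} W13={t7} W14={t5} W15={t2} W23={t4} W45={t1}
C dims 5,6; δ0: rk 5, SNF 1^4·2
Ȟ^0: (5−5)−0=0 ⇒ 0
Ȟ^1: (6−0)−5=1 plus torsion [2] ⇒ Z ⊕ Z/2
Ȟ^2: (0−0)−0=0 ⇒ 0

Ȟ^0 ≅ 0; Ȟ^1 ≅ Z ⊕ Z/2; Ȟ^2 ≅ 0


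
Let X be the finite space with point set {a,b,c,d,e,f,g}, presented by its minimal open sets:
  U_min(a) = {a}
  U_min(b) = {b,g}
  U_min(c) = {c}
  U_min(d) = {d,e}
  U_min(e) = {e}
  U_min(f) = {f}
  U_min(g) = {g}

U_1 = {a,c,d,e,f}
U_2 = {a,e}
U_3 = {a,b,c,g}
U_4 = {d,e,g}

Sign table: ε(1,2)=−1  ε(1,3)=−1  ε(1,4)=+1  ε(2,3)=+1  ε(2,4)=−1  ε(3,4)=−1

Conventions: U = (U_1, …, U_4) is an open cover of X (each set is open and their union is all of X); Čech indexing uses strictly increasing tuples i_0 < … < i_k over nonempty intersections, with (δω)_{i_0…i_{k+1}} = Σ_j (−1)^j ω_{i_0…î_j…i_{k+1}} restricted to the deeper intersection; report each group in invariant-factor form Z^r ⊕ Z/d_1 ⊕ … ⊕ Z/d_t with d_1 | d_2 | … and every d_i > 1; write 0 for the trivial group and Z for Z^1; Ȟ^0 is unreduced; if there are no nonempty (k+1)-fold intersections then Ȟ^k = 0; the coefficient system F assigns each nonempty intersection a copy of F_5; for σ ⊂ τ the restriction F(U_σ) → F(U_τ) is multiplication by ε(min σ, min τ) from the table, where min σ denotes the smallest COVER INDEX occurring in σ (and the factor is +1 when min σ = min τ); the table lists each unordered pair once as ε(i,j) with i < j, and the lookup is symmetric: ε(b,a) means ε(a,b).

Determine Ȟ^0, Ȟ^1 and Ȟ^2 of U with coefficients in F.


Ȟ^0(U;F) ≅ Z/5,  Ȟ^1(U;F) ≅ Z/5,  Ȟ^2(U;F) ≅ 0

nonempty intersections:
  U12={a,e} U13={a,c} U14={d,e} U23={a} U24={e} U34={g}
  U123={a} U124={e}
C dims 4,6,2; δ0: rk_F5 3; δ1: rk_F5 2
Ȟ^0: (4−3)−0=1 ⇒ Z/5
Ȟ^1: (6−2)−3=1 ⇒ Z/5
Ȟ^2: (2−0)−2=0 ⇒ 0


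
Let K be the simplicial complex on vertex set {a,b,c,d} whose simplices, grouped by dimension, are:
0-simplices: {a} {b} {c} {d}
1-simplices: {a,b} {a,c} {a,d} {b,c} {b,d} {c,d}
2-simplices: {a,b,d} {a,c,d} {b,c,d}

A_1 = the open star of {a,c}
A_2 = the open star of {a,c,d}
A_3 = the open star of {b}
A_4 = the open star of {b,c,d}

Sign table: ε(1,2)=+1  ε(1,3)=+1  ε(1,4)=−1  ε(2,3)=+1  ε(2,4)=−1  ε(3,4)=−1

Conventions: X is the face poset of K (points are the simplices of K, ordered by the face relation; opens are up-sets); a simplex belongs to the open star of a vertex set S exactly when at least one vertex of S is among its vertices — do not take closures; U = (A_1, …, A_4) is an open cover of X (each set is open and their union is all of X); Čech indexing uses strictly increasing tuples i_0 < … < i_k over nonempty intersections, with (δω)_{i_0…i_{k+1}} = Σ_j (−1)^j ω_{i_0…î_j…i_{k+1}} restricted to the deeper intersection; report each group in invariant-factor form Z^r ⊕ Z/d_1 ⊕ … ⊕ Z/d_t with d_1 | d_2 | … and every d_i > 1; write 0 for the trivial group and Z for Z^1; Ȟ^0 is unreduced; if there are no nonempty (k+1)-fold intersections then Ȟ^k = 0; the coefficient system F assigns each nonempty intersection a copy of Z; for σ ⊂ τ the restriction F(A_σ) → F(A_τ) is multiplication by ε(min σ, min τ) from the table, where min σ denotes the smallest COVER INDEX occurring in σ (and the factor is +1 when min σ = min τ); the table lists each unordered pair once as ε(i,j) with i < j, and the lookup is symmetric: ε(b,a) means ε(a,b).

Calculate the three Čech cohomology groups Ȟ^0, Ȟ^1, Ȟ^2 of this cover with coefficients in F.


Ȟ^0 = Z, Ȟ^1 = 0 and Ȟ^2 = 0

cover nerve:
  A1={{a},{c},{a,b},{a,c},{a,d},{b,c},{c,d},{a,b,d},{a,c,d},{b,c,d}} A2={{a},{c},{d},{a,b},{a,c},{a,d},{b,c},{b,d},{c,d},{a,b,d},{a,c,d},{b,c,d}} A3={{b},{a,b},{b,c},{b,d},{a,b,d},{b,c,d}} A4={{b},{c},{d},{a,b},{a,c},{a,d},{b,c},{b,d},{c,d},{a,b,d},{a,c,d},{b,c,d}}
  A12={{a},{c},{a,b},{a,c},{a,d},{b,c},{c,d},{a,b,d},{a,c,d},{b,c,d}} A13={{a,b},{b,c},{a,b,d},{b,c,d}} A14={{c},{a,b},{a,c},{a,d},{b,c},{c,d},{a,b,d},{a,c,d},{b,c,d}} A23={{a,b},{b,c},{b,d},{a,b,d},{b,c,d}} A24={{c},{d},{a,b},{a,c},{a,d},{b,c},{b,d},{c,d},{a,b,d},{a,c,d},{b,c,d}} A34={{b},{a,b},{b,c},{b,d},{a,b,d},{b,c,d}}
  A123={{a,b},{b,c},{a,b,d},{b,c,d}} A124={{c},{a,b},{a,c},{a,d},{b,c},{c,d},{a,b,d},{a,c,d},{b,c,d}} A134={{a,b},{b,c},{a,b,d},{b,c,d}} A234={{a,b},{b,c},{b,d},{a,b,d},{b,c,d}}
  A1234={{a,b},{b,c},{a,b,d},{b,c,d}}
C dims 4,6,4,1; δ0: rk 3, SNF 1^3; δ1: rk 3, SNF 1^3; δ2: rk 1, SNF 1^1
Ȟ^0: (4−3)−0=1 ⇒ Z
Ȟ^1: (6−3)−3=0 ⇒ 0
Ȟ^2: (4−1)−3=0 ⇒ 0


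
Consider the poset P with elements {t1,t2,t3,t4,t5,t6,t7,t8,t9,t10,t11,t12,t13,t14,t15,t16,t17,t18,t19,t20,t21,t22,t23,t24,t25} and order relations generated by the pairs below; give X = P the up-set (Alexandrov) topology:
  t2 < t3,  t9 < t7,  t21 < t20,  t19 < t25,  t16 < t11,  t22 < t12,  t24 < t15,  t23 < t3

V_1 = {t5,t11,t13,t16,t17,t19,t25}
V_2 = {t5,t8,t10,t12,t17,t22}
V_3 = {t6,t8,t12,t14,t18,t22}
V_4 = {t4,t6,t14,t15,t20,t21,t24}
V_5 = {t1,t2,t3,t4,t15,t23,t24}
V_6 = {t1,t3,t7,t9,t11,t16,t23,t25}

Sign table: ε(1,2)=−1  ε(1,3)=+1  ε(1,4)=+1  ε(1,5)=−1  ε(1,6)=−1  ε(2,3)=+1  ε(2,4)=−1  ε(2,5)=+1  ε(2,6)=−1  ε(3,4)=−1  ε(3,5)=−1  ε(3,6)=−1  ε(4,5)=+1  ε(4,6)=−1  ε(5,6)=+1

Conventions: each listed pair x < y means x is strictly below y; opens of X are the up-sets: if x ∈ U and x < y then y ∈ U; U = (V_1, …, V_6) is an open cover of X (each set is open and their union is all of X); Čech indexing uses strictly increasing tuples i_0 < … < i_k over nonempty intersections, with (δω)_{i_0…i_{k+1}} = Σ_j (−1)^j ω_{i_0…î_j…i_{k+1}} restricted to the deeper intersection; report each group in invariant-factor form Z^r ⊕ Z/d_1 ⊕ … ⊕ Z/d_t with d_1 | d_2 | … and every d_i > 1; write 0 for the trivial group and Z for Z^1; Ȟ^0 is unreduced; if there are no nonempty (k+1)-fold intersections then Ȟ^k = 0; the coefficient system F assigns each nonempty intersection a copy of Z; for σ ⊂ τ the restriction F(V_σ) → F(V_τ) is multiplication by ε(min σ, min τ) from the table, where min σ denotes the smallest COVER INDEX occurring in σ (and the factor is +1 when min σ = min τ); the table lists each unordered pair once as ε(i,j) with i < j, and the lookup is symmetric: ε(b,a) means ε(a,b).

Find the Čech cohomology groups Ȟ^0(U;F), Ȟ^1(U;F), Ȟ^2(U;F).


Ȟ^0 ≅ 0, Ȟ^1 ≅ Z/2, Ȟ^2 ≅ 0

nonempty overlaps:
  V12={t5,t17} V16={t11,t16,t25} V23={t8,t12,t22} V34={t6,t14} V45={t4,t15,t24} V56={t1,t3,t23}
C dims 6,6; δ0: rk 6, SNF 1^5·2
degree 0: 6−6−0 = 0 → Ȟ^0 ≅ 0
degree 1: 6−0−6 = 0 plus torsion [2] → Ȟ^1 ≅ Z/2
degree 2: 0−0−0 = 0 → Ȟ^2 ≅ 0


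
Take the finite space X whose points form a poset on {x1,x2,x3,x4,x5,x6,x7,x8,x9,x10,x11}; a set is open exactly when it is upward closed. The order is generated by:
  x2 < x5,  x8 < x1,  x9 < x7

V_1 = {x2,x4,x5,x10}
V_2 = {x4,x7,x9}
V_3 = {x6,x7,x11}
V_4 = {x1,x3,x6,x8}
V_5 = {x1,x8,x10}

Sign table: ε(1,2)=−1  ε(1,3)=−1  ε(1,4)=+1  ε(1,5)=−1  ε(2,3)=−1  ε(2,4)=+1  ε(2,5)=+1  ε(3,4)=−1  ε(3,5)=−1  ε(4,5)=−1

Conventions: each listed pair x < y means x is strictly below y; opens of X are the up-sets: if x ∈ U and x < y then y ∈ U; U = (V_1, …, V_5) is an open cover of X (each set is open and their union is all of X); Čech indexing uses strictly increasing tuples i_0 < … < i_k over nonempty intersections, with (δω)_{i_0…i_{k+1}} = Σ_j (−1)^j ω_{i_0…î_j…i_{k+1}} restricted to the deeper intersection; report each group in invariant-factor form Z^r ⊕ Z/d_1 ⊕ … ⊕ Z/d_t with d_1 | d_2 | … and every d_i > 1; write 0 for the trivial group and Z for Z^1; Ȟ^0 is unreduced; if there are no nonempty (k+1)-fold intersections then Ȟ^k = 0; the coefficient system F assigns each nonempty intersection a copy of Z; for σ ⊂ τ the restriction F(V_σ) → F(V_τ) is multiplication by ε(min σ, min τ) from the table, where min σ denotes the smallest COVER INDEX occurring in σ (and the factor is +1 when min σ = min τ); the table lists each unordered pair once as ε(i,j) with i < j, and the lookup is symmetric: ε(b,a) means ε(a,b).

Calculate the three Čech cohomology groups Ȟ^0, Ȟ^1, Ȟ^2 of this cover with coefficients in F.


intersection data:
  V12={x4} V15={x10} V23={x7} V34={x6} V45={x1,x8}
C dims 5,5; δ0: rk 5, SNF 1^4·2
Ȟ^0 = (5 − 5) − 0 = 0, so Ȟ^0 ≅ 0
Ȟ^1 = (5 − 0) − 5 = 0 plus torsion [2], so Ȟ^1 ≅ Z/2
Ȟ^2 = (0 − 0) − 0 = 0, so Ȟ^2 ≅ 0

Ȟ^0 = 0, Ȟ^1 = Z/2 and Ȟ^2 = 0


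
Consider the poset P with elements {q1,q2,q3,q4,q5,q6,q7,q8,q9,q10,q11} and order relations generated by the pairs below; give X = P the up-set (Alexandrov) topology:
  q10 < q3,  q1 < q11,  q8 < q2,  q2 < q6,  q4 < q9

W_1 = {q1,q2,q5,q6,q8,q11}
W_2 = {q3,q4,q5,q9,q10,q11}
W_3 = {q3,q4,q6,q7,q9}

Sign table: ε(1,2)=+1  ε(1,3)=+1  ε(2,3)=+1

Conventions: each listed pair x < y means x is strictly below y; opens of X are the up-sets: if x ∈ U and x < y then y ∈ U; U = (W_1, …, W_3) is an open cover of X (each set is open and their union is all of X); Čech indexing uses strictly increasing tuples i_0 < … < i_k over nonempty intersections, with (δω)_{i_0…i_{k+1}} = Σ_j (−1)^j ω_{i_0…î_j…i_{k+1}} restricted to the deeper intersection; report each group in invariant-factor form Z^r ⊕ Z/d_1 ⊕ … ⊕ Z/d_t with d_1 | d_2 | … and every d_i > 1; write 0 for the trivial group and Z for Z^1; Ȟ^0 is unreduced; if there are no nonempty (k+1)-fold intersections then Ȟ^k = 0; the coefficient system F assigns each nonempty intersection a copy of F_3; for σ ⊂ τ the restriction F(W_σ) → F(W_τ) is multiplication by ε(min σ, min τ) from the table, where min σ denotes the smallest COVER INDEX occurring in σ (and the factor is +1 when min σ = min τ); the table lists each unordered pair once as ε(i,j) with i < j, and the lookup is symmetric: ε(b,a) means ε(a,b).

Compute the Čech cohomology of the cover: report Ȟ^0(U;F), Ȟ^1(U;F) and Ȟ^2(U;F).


nonempty intersections:
  W12={q5,q11} W13={q6} W23={q3,q4,q9}
C dims 3,3; δ0: rk_F3 2
Ȟ^0: (3−2)−0=1 ⇒ Z/3
Ȟ^1: (3−0)−2=1 ⇒ Z/3
Ȟ^2: (0−0)−0=0 ⇒ 0

Ȟ^0(U;F) ≅ Z/3,  Ȟ^1(U;F) ≅ Z/3,  Ȟ^2(U;F) ≅ 0


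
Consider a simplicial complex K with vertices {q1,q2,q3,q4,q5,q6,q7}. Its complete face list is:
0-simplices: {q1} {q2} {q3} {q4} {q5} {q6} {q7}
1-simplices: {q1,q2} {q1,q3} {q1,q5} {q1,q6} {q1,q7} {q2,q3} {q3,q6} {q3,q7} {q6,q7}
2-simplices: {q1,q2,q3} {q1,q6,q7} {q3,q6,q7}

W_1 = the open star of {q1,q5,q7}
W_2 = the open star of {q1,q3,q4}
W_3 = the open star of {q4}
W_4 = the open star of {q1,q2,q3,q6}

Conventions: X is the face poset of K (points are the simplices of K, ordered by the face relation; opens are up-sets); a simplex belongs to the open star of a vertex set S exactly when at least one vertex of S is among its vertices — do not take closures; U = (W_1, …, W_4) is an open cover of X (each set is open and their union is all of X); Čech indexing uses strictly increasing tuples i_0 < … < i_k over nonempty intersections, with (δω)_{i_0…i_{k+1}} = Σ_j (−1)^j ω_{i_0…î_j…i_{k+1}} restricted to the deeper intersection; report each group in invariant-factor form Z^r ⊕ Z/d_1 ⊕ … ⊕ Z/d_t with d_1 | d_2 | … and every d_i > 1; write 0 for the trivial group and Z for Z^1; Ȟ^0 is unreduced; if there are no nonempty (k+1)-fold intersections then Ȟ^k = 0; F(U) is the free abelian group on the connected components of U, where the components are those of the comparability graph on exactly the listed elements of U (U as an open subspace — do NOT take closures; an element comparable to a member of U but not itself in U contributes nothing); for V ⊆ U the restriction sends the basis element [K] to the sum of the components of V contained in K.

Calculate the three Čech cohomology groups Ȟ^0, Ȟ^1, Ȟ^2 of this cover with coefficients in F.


Ȟ^0(U;F) ≅ Z^2,  Ȟ^1(U;F) ≅ 0,  Ȟ^2(U;F) ≅ 0

cover nerve:
  W1={{q1},{q5},{q7},{q1,q2},{q1,q3},{q1,q5},{q1,q6},{q1,q7},{q3,q7},{q6,q7},{q1,q2,q3},{q1,q6,q7},{q3,q6,q7}} W2={{q1},{q3},{q4},{q1,q2},{q1,q3},{q1,q5},{q1,q6},{q1,q7},{q2,q3},{q3,q6},{q3,q7},{q1,q2,q3},{q1,q6,q7},{q3,q6,q7}} W3={{q4}} W4={{q1},{q2},{q3},{q6},{q1,q2},{q1,q3},{q1,q5},{q1,q6},{q1,q7},{q2,q3},{q3,q6},{q3,q7},{q6,q7},{q1,q2,q3},{q1,q6,q7},{q3,q6,q7}}
  W12={{q1},{q1,q2},{q1,q3},{q1,q5},{q1,q6},{q1,q7},{q3,q7},{q1,q2,q3},{q1,q6,q7},{q3,q6,q7}} W14={{q1},{q1,q2},{q1,q3},{q1,q5},{q1,q6},{q1,q7},{q3,q7},{q6,q7},{q1,q2,q3},{q1,q6,q7},{q3,q6,q7}} W23={{q4}} W24={{q1},{q3},{q1,q2},{q1,q3},{q1,q5},{q1,q6},{q1,q7},{q2,q3},{q3,q6},{q3,q7},{q1,q2,q3},{q1,q6,q7},{q3,q6,q7}}
  W124={{q1},{q1,q2},{q1,q3},{q1,q5},{q1,q6},{q1,q7},{q3,q7},{q1,q2,q3},{q1,q6,q7},{q3,q6,q7}}
components per intersection:
  W1: {{q1},{q5},{q7},{q1,q2},{q1,q3},{q1,q5},{q1,q6},{q1,q7},{q3,q7},{q6,q7},{q1,q2,q3},{q1,q6,q7},{q3,q6,q7}}
  W2: {{q1},{q3},{q1,q2},{q1,q3},{q1,q5},{q1,q6},{q1,q7},{q2,q3},{q3,q6},{q3,q7},{q1,q2,q3},{q1,q6,q7},{q3,q6,q7}} {{q4}}
  W3: {{q4}}
  W4: {{q1},{q2},{q3},{q6},{q1,q2},{q1,q3},{q1,q5},{q1,q6},{q1,q7},{q2,q3},{q3,q6},{q3,q7},{q6,q7},{q1,q2,q3},{q1,q6,q7},{q3,q6,q7}}
  W12: {{q1},{q1,q2},{q1,q3},{q1,q5},{q1,q6},{q1,q7},{q1,q2,q3},{q1,q6,q7}} {{q3,q7},{q3,q6,q7}}
  W14: {{q1},{q1,q2},{q1,q3},{q1,q5},{q1,q6},{q1,q7},{q3,q7},{q6,q7},{q1,q2,q3},{q1,q6,q7},{q3,q6,q7}}
  W23: {{q4}}
  W24: {{q1},{q3},{q1,q2},{q1,q3},{q1,q5},{q1,q6},{q1,q7},{q2,q3},{q3,q6},{q3,q7},{q1,q2,q3},{q1,q6,q7},{q3,q6,q7}}
  W124: {{q1},{q1,q2},{q1,q3},{q1,q5},{q1,q6},{q1,q7},{q1,q2,q3},{q1,q6,q7}} {{q3,q7},{q3,q6,q7}}
C dims 5,5,2; δ0: rk 3, SNF 1^3; δ1: rk 2, SNF 1^2
Ȟ^0: (5−3)−0=2 ⇒ Z^2
Ȟ^1: (5−2)−3=0 ⇒ 0
Ȟ^2: (2−0)−2=0 ⇒ 0


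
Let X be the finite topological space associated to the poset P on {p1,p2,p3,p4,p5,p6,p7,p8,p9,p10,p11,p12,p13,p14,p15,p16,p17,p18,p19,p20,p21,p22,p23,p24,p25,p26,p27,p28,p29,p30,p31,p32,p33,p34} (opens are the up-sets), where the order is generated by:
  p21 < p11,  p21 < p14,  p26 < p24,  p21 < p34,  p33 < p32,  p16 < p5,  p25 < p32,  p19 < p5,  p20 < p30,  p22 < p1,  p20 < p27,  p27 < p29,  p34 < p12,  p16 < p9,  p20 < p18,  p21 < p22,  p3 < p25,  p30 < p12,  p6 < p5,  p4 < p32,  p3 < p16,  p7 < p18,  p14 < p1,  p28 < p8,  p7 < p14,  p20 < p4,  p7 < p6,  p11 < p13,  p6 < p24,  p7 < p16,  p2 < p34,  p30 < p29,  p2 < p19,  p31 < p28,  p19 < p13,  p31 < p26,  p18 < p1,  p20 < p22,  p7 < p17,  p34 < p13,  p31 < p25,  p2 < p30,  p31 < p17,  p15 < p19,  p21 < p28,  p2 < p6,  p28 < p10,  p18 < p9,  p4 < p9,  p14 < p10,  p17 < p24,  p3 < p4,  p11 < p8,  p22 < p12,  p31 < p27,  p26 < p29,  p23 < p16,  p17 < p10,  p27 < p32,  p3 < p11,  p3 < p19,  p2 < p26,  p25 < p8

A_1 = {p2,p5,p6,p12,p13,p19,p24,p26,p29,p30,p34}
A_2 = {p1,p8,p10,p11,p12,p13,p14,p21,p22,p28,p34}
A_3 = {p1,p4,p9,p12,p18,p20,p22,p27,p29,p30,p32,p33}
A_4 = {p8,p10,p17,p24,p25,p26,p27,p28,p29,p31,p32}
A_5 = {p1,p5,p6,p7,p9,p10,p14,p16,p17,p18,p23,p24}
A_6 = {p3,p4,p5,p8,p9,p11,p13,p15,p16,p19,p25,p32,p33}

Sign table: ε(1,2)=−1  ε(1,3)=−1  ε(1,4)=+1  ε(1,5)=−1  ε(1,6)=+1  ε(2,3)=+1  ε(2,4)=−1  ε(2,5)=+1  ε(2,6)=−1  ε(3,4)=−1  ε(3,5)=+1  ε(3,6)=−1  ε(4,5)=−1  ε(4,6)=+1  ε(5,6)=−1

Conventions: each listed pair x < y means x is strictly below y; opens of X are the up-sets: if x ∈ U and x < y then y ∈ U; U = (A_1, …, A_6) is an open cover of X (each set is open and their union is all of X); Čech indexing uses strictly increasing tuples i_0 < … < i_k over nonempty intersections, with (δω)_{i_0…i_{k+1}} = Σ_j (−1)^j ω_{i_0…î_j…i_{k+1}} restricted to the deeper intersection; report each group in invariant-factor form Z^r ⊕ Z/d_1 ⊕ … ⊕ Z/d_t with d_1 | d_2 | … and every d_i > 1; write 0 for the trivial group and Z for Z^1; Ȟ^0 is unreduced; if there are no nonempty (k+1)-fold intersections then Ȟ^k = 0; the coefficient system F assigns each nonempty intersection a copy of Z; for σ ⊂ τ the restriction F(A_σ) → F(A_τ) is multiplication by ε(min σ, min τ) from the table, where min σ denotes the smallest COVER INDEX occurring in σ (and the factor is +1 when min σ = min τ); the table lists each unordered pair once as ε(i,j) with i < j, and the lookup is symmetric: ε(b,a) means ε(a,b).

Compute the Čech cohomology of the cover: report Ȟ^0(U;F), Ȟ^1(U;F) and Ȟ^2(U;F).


Ȟ^0 = Z; Ȟ^1 = 0; Ȟ^2 = Z/2

nerve of the cover:
  A12={p12,p13,p34} A13={p12,p29,p30} A14={p24,p26,p29} A15={p5,p6,p24} A16={p5,p13,p19} A23={p1,p12,p22} A24={p8,p10,p28} A25={p1,p10,p14} A26={p8,p11,p13} A34={p27,p29,p32} A35={p1,p9,p18} A36={p4,p9,p32,p33} A45={p10,p17,p24} A46={p8,p25,p32} A56={p5,p9,p16}
  A123={p12} A126={p13} A134={p29} A145={p24} A156={p5} A235={p1} A245={p10} A246={p8} A346={p32} A356={p9}
C dims 6,15,10; δ0: rk 5, SNF 1^5; δ1: rk 10, SNF 1^9·2
Ȟ^0 = (6 − 5) − 0 = 1, so Ȟ^0 ≅ Z
Ȟ^1 = (15 − 10) − 5 = 0, so Ȟ^1 ≅ 0
Ȟ^2 = (10 − 0) − 10 = 0 plus torsion [2], so Ȟ^2 ≅ Z/2


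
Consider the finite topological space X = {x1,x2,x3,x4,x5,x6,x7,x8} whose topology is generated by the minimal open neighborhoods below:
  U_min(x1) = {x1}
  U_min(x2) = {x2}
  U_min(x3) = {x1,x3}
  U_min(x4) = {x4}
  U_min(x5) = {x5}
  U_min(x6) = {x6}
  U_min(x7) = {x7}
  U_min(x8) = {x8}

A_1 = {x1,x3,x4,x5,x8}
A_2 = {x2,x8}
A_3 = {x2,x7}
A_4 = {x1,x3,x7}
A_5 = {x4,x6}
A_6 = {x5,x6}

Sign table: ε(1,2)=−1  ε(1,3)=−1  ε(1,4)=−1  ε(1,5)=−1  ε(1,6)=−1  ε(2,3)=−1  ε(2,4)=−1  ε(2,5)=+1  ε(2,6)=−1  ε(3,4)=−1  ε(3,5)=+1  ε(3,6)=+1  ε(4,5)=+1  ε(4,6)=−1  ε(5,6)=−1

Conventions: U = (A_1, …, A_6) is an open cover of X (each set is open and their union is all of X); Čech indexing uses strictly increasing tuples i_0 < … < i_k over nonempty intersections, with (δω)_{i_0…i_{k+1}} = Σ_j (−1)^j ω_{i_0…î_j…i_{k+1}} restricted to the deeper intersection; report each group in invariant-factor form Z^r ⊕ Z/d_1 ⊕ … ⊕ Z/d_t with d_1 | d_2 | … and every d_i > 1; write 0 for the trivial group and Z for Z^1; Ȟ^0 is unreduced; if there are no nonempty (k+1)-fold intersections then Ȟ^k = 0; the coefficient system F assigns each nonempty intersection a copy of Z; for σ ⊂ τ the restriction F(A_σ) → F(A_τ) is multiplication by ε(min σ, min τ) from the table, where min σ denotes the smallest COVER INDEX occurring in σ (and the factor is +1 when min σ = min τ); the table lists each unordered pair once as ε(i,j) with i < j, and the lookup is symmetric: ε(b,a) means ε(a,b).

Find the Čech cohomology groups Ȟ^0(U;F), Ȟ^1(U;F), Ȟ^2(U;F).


Ȟ^0 = 0, Ȟ^1 = Z ⊕ Z/2 and Ȟ^2 = 0

nonempty intersections:
  A12={x8} A14={x1,x3} A15={x4} A16={x5} A23={x2} A34={x7} A56={x6}
C dims 6,7; δ0: rk 6, SNF 1^5·2
Ȟ^0: (6−6)−0=0 ⇒ 0
Ȟ^1: (7−0)−6=1 plus torsion [2] ⇒ Z ⊕ Z/2
Ȟ^2: (0−0)−0=0 ⇒ 0


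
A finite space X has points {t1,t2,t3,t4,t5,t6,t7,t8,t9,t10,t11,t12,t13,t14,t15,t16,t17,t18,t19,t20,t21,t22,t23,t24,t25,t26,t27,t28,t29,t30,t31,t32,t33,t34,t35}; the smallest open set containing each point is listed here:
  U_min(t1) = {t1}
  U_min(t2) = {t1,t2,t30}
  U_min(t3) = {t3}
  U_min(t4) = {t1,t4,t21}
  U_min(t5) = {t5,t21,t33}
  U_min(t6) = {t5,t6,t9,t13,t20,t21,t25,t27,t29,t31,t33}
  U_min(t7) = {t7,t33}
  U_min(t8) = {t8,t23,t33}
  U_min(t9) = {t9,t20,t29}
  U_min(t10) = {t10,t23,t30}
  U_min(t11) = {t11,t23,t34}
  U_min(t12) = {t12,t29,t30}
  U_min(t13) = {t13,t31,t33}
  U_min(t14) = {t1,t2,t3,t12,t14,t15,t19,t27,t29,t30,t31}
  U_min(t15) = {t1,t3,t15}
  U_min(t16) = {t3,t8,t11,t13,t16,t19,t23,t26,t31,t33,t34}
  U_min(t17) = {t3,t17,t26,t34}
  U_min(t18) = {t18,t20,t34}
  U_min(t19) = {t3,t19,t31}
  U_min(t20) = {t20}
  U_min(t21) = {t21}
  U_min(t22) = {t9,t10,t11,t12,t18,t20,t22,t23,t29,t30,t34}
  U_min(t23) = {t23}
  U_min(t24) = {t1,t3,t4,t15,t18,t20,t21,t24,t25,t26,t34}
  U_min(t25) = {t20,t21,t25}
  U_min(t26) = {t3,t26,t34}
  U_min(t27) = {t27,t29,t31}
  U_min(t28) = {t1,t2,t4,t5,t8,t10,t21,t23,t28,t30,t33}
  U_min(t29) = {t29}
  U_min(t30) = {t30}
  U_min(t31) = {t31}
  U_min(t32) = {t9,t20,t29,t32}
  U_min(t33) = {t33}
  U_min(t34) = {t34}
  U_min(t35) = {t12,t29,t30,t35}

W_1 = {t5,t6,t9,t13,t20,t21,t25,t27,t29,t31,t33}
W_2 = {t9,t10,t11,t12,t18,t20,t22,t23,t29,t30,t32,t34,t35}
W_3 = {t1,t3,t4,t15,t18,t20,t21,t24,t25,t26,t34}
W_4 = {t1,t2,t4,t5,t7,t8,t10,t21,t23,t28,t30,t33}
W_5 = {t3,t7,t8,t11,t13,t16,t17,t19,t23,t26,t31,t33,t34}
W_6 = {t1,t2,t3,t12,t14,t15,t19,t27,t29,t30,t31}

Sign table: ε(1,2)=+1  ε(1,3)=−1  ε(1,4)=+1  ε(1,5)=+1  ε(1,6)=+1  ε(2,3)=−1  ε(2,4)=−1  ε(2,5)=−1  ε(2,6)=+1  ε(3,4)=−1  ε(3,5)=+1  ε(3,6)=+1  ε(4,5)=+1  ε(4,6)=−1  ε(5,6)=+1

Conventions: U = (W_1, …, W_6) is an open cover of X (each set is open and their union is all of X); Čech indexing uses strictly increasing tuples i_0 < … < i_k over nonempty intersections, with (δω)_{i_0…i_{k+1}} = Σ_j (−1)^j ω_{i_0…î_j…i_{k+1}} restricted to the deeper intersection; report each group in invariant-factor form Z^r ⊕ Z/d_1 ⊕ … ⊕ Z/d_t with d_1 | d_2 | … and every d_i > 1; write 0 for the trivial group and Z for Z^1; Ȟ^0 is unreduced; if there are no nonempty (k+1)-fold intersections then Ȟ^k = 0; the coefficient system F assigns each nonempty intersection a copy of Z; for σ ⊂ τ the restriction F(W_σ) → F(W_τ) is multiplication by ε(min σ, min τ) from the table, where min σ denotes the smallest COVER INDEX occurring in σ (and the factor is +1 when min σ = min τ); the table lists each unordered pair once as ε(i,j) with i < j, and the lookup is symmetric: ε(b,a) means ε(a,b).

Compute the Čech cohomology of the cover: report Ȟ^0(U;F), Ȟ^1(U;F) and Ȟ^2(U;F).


Ȟ^0 = 0, Ȟ^1 = Z/2 and Ȟ^2 = Z

intersection data:
  W12={t9,t20,t29} W13={t20,t21,t25} W14={t5,t21,t33} W15={t13,t31,t33} W16={t27,t29,t31} W23={t18,t20,t34} W24={t10,t23,t30} W25={t11,t23,t34} W26={t12,t29,t30} W34={t1,t4,t21} W35={t3,t26,t34} W36={t1,t3,t15} W45={t7,t8,t23,t33} W46={t1,t2,t30} W56={t3,t19,t31}
  W123={t20} W126={t29} W134={t21} W145={t33} W156={t31} W235={t34} W245={t23} W246={t30} W346={t1} W356={t3}
C dims 6,15,10; δ0: rk 6, SNF 1^5·2; δ1: rk 9, SNF 1^9
Ȟ^0 = (6 − 6) − 0 = 0, so Ȟ^0 ≅ 0
Ȟ^1 = (15 − 9) − 6 = 0 plus torsion [2], so Ȟ^1 ≅ Z/2
Ȟ^2 = (10 − 0) − 9 = 1, so Ȟ^2 ≅ Z


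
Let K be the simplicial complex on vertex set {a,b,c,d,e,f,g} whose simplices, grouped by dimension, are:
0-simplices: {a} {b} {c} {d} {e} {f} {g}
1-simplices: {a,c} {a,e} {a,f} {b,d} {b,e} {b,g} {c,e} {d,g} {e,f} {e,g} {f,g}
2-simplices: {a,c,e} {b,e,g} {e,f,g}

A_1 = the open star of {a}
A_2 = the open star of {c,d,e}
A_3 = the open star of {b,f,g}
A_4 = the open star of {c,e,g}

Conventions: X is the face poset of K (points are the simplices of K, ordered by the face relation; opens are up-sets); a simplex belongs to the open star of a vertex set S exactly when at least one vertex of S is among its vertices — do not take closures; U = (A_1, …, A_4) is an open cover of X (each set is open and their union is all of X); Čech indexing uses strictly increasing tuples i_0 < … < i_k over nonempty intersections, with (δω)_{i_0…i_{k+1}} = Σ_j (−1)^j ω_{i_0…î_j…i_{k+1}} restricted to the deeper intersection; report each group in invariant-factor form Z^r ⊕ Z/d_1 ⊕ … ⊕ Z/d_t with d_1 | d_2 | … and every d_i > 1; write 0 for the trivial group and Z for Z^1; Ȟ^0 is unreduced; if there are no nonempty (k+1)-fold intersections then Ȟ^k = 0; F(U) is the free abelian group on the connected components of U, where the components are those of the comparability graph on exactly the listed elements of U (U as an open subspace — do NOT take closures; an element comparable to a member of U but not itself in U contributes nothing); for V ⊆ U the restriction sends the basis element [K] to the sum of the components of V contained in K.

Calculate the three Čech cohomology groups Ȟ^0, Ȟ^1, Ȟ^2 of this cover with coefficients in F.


intersection data:
  A1={{a},{a,c},{a,e},{a,f},{a,c,e}} A2={{c},{d},{e},{a,c},{a,e},{b,d},{b,e},{c,e},{d,g},{e,f},{e,g},{a,c,e},{b,e,g},{e,f,g}} A3={{b},{f},{g},{a,f},{b,d},{b,e},{b,g},{d,g},{e,f},{e,g},{f,g},{b,e,g},{e,f,g}} A4={{c},{e},{g},{a,c},{a,e},{b,e},{b,g},{c,e},{d,g},{e,f},{e,g},{f,g},{a,c,e},{b,e,g},{e,f,g}}
  A12={{a,c},{a,e},{a,c,e}} A13={{a,f}} A14={{a,c},{a,e},{a,c,e}} A23={{b,d},{b,e},{d,g},{e,f},{e,g},{b,e,g},{e,f,g}} A24={{c},{e},{a,c},{a,e},{b,e},{c,e},{d,g},{e,f},{e,g},{a,c,e},{b,e,g},{e,f,g}} A34={{g},{b,e},{b,g},{d,g},{e,f},{e,g},{f,g},{b,e,g},{e,f,g}}
  A124={{a,c},{a,e},{a,c,e}} A234={{b,e},{d,g},{e,f},{e,g},{b,e,g},{e,f,g}}
components per intersection:
  A1: {{a},{a,c},{a,e},{a,f},{a,c,e}}
  A2: {{c},{e},{a,c},{a,e},{b,e},{c,e},{e,f},{e,g},{a,c,e},{b,e,g},{e,f,g}} {{d},{b,d},{d,g}}
  A3: {{b},{f},{g},{a,f},{b,d},{b,e},{b,g},{d,g},{e,f},{e,g},{f,g},{b,e,g},{e,f,g}}
  A4: {{c},{e},{g},{a,c},{a,e},{b,e},{b,g},{c,e},{d,g},{e,f},{e,g},{f,g},{a,c,e},{b,e,g},{e,f,g}}
  A12: {{a,c},{a,e},{a,c,e}}
  A13: {{a,f}}
  A14: {{a,c},{a,e},{a,c,e}}
  A23: {{b,d}} {{b,e},{e,f},{e,g},{b,e,g},{e,f,g}} {{d,g}}
  A24: {{c},{e},{a,c},{a,e},{b,e},{c,e},{e,f},{e,g},{a,c,e},{b,e,g},{e,f,g}} {{d,g}}
  A34: {{g},{b,e},{b,g},{d,g},{e,f},{e,g},{f,g},{b,e,g},{e,f,g}}
  A124: {{a,c},{a,e},{a,c,e}}
  A234: {{b,e},{e,f},{e,g},{b,e,g},{e,f,g}} {{d,g}}
C dims 5,9,3; δ0: rk 4, SNF 1^4; δ1: rk 3, SNF 1^3
Ȟ^0 = (5 − 4) − 0 = 1, so Ȟ^0 ≅ Z
Ȟ^1 = (9 − 3) − 4 = 2, so Ȟ^1 ≅ Z^2
Ȟ^2 = (3 − 0) − 3 = 0, so Ȟ^2 ≅ 0

Ȟ^0 = Z, Ȟ^1 = Z^2, Ȟ^2 = 0


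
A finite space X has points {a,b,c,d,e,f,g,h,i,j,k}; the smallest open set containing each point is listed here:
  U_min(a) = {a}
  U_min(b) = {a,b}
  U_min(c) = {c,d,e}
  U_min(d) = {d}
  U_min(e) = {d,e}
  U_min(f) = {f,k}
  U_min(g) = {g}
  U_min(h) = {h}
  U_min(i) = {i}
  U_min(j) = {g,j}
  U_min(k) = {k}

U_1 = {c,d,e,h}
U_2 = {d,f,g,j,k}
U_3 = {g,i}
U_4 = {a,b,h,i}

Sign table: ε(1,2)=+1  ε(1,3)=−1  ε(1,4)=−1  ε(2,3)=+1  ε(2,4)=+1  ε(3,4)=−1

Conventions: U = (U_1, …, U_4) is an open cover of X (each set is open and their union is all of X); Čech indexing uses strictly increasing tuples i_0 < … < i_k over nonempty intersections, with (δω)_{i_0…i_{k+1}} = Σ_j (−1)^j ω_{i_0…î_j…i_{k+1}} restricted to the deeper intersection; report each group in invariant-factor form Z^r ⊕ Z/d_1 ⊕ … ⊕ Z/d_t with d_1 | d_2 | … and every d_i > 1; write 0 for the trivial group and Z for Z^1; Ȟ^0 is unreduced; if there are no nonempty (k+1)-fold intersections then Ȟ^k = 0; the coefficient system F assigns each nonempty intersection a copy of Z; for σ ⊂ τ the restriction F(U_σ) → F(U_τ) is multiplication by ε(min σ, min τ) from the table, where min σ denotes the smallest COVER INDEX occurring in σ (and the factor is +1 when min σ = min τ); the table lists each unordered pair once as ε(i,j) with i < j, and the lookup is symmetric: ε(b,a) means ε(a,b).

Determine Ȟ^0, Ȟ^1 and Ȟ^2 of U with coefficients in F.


Ȟ^0 = Z; Ȟ^1 = Z; Ȟ^2 = 0

nonempty overlaps:
  U12={d} U14={h} U23={g} U34={i}
C dims 4,4; δ0: rk 3, SNF 1^3
degree 0: 4−3−0 = 1 → Ȟ^0 ≅ Z
degree 1: 4−0−3 = 1 → Ȟ^1 ≅ Z
degree 2: 0−0−0 = 0 → Ȟ^2 ≅ 0


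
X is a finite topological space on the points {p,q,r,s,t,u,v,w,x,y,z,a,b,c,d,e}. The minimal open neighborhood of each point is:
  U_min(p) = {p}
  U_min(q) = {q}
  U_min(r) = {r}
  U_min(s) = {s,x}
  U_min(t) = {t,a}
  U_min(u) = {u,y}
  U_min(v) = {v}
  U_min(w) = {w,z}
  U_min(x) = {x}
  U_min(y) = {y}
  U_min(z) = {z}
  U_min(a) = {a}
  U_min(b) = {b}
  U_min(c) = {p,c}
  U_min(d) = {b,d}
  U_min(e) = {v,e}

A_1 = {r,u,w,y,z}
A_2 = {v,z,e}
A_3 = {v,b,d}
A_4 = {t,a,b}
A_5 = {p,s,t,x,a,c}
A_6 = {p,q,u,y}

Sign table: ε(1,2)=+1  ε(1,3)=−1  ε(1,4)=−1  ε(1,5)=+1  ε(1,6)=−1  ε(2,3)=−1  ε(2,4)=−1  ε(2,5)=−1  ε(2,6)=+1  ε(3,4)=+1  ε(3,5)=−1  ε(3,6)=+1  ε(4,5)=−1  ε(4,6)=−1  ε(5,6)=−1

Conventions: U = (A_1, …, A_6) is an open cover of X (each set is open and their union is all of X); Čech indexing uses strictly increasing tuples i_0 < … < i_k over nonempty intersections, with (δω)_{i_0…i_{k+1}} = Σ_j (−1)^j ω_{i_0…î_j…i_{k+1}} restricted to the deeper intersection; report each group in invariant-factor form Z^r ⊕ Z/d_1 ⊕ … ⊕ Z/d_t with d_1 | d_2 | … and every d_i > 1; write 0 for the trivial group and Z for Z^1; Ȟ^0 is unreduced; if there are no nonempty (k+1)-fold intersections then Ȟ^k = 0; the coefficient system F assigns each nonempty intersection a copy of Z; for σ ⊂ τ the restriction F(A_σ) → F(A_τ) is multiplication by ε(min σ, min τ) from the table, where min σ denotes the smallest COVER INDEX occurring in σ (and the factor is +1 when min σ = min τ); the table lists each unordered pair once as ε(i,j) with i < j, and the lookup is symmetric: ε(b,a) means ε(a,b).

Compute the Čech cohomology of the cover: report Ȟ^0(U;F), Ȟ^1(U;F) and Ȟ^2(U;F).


Ȟ^0 = Z, Ȟ^1 = Z and Ȟ^2 = 0

nonempty overlaps:
  A12={z} A16={u,y} A23={v} A34={b} A45={t,a} A56={p}
C dims 6,6; δ0: rk 5, SNF 1^5
degree 0: 6−5−0 = 1 → Ȟ^0 ≅ Z
degree 1: 6−0−5 = 1 → Ȟ^1 ≅ Z
degree 2: 0−0−0 = 0 → Ȟ^2 ≅ 0


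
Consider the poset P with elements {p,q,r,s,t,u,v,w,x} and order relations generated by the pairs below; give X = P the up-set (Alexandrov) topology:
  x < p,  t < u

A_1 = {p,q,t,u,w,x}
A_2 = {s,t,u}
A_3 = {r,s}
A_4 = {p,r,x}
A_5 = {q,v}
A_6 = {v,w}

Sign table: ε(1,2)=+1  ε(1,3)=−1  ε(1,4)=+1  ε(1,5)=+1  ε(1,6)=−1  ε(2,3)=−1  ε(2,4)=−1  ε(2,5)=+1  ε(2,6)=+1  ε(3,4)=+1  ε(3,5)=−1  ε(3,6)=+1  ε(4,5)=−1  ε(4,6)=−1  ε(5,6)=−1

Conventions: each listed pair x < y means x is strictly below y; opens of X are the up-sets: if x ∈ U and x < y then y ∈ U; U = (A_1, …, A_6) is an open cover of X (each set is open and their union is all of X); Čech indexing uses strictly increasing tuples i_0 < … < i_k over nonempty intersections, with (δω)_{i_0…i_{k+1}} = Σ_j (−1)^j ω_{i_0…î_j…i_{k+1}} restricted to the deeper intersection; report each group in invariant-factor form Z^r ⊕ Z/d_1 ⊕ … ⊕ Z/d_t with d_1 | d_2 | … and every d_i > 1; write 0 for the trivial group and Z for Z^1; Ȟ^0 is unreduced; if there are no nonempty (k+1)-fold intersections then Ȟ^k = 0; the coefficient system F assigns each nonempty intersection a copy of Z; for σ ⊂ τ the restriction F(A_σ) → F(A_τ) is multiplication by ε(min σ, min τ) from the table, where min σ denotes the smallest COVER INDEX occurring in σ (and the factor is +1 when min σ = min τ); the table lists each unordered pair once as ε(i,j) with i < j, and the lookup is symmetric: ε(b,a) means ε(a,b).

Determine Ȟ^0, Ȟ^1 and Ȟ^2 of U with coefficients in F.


Ȟ^0(U;F) ≅ 0; Ȟ^1(U;F) ≅ Z ⊕ Z/2; Ȟ^2(U;F) ≅ 0

intersection data:
  A12={t,u} A14={p,x} A15={q} A16={w} A23={s} A34={r} A56={v}
C dims 6,7; δ0: rk 6, SNF 1^5·2
Ȟ^0 = (6 − 6) − 0 = 0, so Ȟ^0 ≅ 0
Ȟ^1 = (7 − 0) − 6 = 1 plus torsion [2], so Ȟ^1 ≅ Z ⊕ Z/2
Ȟ^2 = (0 − 0) − 0 = 0, so Ȟ^2 ≅ 0


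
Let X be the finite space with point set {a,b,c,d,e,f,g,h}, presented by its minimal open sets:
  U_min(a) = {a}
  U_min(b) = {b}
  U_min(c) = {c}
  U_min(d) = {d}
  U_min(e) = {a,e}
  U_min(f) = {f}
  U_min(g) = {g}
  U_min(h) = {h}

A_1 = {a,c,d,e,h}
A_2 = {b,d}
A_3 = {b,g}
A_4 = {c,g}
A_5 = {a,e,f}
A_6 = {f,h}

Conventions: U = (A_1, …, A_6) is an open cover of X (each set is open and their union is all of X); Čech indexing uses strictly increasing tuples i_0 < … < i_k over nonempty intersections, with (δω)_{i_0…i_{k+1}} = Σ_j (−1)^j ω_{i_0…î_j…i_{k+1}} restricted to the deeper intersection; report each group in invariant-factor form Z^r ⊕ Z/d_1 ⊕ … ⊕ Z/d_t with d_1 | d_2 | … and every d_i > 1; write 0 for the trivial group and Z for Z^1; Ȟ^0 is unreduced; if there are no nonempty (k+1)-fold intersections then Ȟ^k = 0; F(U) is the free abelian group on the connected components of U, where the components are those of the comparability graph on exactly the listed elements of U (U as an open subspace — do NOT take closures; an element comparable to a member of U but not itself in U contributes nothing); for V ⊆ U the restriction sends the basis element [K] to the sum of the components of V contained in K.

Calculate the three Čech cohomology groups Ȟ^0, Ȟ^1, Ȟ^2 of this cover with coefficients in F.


Ȟ^0 ≅ Z^7; Ȟ^1 ≅ 0; Ȟ^2 ≅ 0

nerve of the cover:
  A12={d} A14={c} A15={a,e} A16={h} A23={b} A34={g} A56={f}
components per intersection:
  A1: {a,e} {c} {d} {h}
  A2: {b} {d}
  A3: {b} {g}
  A4: {c} {g}
  A5: {a,e} {f}
  A6: {f} {h}
  A12: {d}
  A14: {c}
  A15: {a,e}
  A16: {h}
  A23: {b}
  A34: {g}
  A56: {f}
C dims 14,7; δ0: rk 7, SNF 1^7
Ȟ^0 = (14 − 7) − 0 = 7, so Ȟ^0 ≅ Z^7
Ȟ^1 = (7 − 0) − 7 = 0, so Ȟ^1 ≅ 0
Ȟ^2 = (0 − 0) − 0 = 0, so Ȟ^2 ≅ 0


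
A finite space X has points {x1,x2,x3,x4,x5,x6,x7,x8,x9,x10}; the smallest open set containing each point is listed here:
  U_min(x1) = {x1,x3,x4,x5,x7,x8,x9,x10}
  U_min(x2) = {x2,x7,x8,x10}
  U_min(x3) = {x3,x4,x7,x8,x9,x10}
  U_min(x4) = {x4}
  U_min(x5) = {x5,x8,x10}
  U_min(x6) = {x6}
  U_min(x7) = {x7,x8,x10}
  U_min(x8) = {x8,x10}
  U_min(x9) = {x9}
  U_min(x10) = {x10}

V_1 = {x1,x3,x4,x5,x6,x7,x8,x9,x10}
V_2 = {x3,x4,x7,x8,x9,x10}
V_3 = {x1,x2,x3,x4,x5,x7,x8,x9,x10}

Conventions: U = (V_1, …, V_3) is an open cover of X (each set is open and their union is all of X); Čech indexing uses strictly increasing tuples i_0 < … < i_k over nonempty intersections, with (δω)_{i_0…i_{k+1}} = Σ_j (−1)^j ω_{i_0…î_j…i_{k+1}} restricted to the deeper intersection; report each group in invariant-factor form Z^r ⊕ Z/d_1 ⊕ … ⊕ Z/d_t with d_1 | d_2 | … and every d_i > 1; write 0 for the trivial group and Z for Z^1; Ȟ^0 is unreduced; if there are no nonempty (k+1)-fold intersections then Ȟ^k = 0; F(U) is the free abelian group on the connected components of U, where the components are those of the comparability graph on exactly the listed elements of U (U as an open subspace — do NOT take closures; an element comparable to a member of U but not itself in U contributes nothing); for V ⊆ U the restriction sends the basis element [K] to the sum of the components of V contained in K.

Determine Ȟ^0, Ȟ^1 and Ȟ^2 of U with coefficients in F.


Ȟ^0 = Z^2,  Ȟ^1 = 0,  Ȟ^2 = 0

nerve of the cover:
  V12={x3,x4,x7,x8,x9,x10} V13={x1,x3,x4,x5,x7,x8,x9,x10} V23={x3,x4,x7,x8,x9,x10}
  V123={x3,x4,x7,x8,x9,x10}
components per intersection:
  V1: {x1,x3,x4,x5,x7,x8,x9,x10} {x6}
  V2: {x3,x4,x7,x8,x9,x10}
  V3: {x1,x2,x3,x4,x5,x7,x8,x9,x10}
  V12: {x3,x4,x7,x8,x9,x10}
  V13: {x1,x3,x4,x5,x7,x8,x9,x10}
  V23: {x3,x4,x7,x8,x9,x10}
  V123: {x3,x4,x7,x8,x9,x10}
C dims 4,3,1; δ0: rk 2, SNF 1^2; δ1: rk 1, SNF 1^1
Ȟ^0 = (4 − 2) − 0 = 2, so Ȟ^0 ≅ Z^2
Ȟ^1 = (3 − 1) − 2 = 0, so Ȟ^1 ≅ 0
Ȟ^2 = (1 − 0) − 1 = 0, so Ȟ^2 ≅ 0


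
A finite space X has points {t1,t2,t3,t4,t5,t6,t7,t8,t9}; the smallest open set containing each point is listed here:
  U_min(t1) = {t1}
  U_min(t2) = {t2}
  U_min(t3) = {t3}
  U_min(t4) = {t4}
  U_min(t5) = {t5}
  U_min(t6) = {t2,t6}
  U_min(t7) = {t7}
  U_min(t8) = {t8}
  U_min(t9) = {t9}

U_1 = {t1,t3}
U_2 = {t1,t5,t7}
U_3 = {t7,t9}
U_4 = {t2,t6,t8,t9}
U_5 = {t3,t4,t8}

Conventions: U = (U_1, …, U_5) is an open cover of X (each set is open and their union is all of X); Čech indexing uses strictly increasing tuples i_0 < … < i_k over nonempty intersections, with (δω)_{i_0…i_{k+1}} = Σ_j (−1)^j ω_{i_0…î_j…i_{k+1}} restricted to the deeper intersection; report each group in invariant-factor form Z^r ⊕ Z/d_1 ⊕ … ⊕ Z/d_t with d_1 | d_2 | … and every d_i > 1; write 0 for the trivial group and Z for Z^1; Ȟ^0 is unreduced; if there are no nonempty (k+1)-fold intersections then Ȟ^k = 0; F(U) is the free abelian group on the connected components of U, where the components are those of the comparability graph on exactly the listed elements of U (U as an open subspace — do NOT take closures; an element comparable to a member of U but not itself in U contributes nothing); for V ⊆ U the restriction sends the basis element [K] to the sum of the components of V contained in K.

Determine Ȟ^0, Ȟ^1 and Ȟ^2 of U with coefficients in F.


Ȟ^0(U;F) ≅ Z^8, Ȟ^1(U;F) ≅ 0, Ȟ^2(U;F) ≅ 0

nonempty intersections:
  U12={t1} U15={t3} U23={t7} U34={t9} U45={t8}
components per intersection:
  U1: {t1} {t3}
  U2: {t1} {t5} {t7}
  U3: {t7} {t9}
  U4: {t2,t6} {t8} {t9}
  U5: {t3} {t4} {t8}
  U12: {t1}
  U15: {t3}
  U23: {t7}
  U34: {t9}
  U45: {t8}
C dims 13,5; δ0: rk 5, SNF 1^5
Ȟ^0: (13−5)−0=8 ⇒ Z^8
Ȟ^1: (5−0)−5=0 ⇒ 0
Ȟ^2: (0−0)−0=0 ⇒ 0
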